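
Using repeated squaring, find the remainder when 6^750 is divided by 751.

1

6^1 ≡ 6 (mod 751)
6^2 ≡ 6^2 = 36 ≡ 36 (mod 751)
6^4 ≡ 36^2 = 1296 ≡ 545 (mod 751)
6^8 ≡ 545^2 = 297025 ≡ 380 (mod 751)
6^16 ≡ 380^2 = 144400 ≡ 208 (mod 751)
6^32 ≡ 208^2 = 43264 ≡ 457 (mod 751)
6^64 ≡ 457^2 = 208849 ≡ 71 (mod 751)
6^128 ≡ 71^2 = 5041 ≡ 535 (mod 751)
6^256 ≡ 535^2 = 286225 ≡ 94 (mod 751)
6^512 ≡ 94^2 = 8836 ≡ 575 (mod 751)
750 = 512 + 128 + 64 + 32 + 8 + 4 + 2 in binary powers of 2.
So 6^750 ≡ 575 · 535 · 71 · 457 · 380 · 545 · 36 ≡ 1 (mod 751).
Since the result is 1, base 6 gives no evidence that 751 is composite.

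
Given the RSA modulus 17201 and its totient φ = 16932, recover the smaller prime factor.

φ(n) = (p−1)(q−1) = n − (p+q) + 1, so p + q = 17201 − 16932 + 1 = 270.
p and q are the roots of t² − 270t + 17201 = 0.
Discriminant: 270² − 4·17201 = 72900 − 68804 = 4096; √4096 = 64.
q = (270 − 64)/2 = 103, p = (270 + 64)/2 = 167.
Check: 103 · 167 = 17201.

103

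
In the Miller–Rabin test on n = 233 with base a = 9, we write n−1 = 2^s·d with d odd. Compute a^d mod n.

144

233 − 1 = 232 = 2^3 · 29, so d = 29.
9^1 ≡ 9 (mod 233)
9^2 ≡ 9^2 = 81 ≡ 81 (mod 233)
9^4 ≡ 81^2 = 6561 ≡ 37 (mod 233)
9^8 ≡ 37^2 = 1369 ≡ 204 (mod 233)
9^16 ≡ 204^2 = 41616 ≡ 142 (mod 233)
29 = 16 + 8 + 4 + 1 in binary powers of 2.
So 9^29 ≡ 142 · 204 · 37 · 9 ≡ 144 (mod 233).
Squaring chain: 144 → 232 → 1; reaches −1, so base 9 does not prove 233 composite.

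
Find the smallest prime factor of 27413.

79

27413 is odd.
Digit sum 17, not divisible by 3.
Ends in 3: not divisible by 5.
7: 27413 = 7·3916 + 1
11: 27413 = 11·2492 + 1
13: 27413 = 13·2108 + 9
17: 27413 = 17·1612 + 9
19: 27413 = 19·1442 + 15
23: 27413 = 23·1191 + 20
29: 27413 = 29·945 + 8
31: 27413 = 31·884 + 9
37: 27413 = 37·740 + 33
41: 27413 = 41·668 + 25
43: 27413 = 43·637 + 22
47: 27413 = 47·583 + 12
53: 27413 = 53·517 + 12
59: 27413 = 59·464 + 37
61: 27413 = 61·449 + 24
67: 27413 = 67·409 + 10
71: 27413 = 71·386 + 7
73: 27413 = 73·375 + 38
79: 27413 = 79·347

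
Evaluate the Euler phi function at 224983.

201600

Factor: 224983 = 11 · 113 · 181.
φ(224983) = (11−1) · (113−1) · (181−1) = 10 · 112 · 180 = 201600.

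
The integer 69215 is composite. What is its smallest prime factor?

5

69215 is odd.
Digit sum 23, not divisible by 3.
Ends in 5: divisible by 5.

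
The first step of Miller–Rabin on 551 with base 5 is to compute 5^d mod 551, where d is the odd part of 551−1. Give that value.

551 − 1 = 550 = 2^1 · 275, so d = 275.
5^1 ≡ 5 (mod 551)
5^2 ≡ 5^2 = 25 ≡ 25 (mod 551)
5^4 ≡ 25^2 = 625 ≡ 74 (mod 551)
5^8 ≡ 74^2 = 5476 ≡ 517 (mod 551)
5^16 ≡ 517^2 = 267289 ≡ 54 (mod 551)
5^32 ≡ 54^2 = 2916 ≡ 161 (mod 551)
5^64 ≡ 161^2 = 25921 ≡ 24 (mod 551)
5^128 ≡ 24^2 = 576 ≡ 25 (mod 551)
5^256 ≡ 25^2 = 625 ≡ 74 (mod 551)
275 = 256 + 16 + 2 + 1 in binary powers of 2.
So 5^275 ≡ 74 · 54 · 25 · 5 ≡ 294 (mod 551).
Squaring chain: 294; never reaches −1, so base 5 is a Miller–Rabin witness that 551 is composite.

294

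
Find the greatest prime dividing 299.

23

299 = 13 · 23
23 is prime.
So 299 = 13 · 23; the largest prime factor is 23.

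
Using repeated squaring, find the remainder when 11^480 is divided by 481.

11^1 ≡ 11 (mod 481)
11^2 ≡ 11^2 = 121 ≡ 121 (mod 481)
11^4 ≡ 121^2 = 14641 ≡ 211 (mod 481)
11^8 ≡ 211^2 = 44521 ≡ 269 (mod 481)
11^16 ≡ 269^2 = 72361 ≡ 211 (mod 481)
11^32 ≡ 211^2 = 44521 ≡ 269 (mod 481)
11^64 ≡ 269^2 = 72361 ≡ 211 (mod 481)
11^128 ≡ 211^2 = 44521 ≡ 269 (mod 481)
11^256 ≡ 269^2 = 72361 ≡ 211 (mod 481)
480 = 256 + 128 + 64 + 32 in binary powers of 2.
So 11^480 ≡ 211 · 269 · 211 · 269 ≡ 1 (mod 481).
Since the result is 1, base 11 gives no evidence that 481 is composite.

1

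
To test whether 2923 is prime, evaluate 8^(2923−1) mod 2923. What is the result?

1553

8^1 ≡ 8 (mod 2923)
8^2 ≡ 8^2 = 64 ≡ 64 (mod 2923)
8^4 ≡ 64^2 = 4096 ≡ 1173 (mod 2923)
8^8 ≡ 1173^2 = 1375929 ≡ 2119 (mod 2923)
8^16 ≡ 2119^2 = 4490161 ≡ 433 (mod 2923)
8^32 ≡ 433^2 = 187489 ≡ 417 (mod 2923)
8^64 ≡ 417^2 = 173889 ≡ 1432 (mod 2923)
8^128 ≡ 1432^2 = 2050624 ≡ 1601 (mod 2923)
8^256 ≡ 1601^2 = 2563201 ≡ 2653 (mod 2923)
8^512 ≡ 2653^2 = 7038409 ≡ 2748 (mod 2923)
8^1024 ≡ 2748^2 = 7551504 ≡ 1395 (mod 2923)
8^2048 ≡ 1395^2 = 1946025 ≡ 2230 (mod 2923)
2922 = 2048 + 512 + 256 + 64 + 32 + 8 + 2 in binary powers of 2.
So 8^2922 ≡ 2230 · 2748 · 2653 · 1432 · 417 · 2119 · 64 ≡ 1553 (mod 2923).
Since 1553 ≠ 1, base 8 is a Fermat witness: 2923 is composite.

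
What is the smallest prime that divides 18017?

18017 is odd.
Digit sum 17, not divisible by 3.
Ends in 7: not divisible by 5.
7: 18017 = 7·2573 + 6
11: 18017 = 11·1637 + 10
13: 18017 = 13·1385 + 12
17: 18017 = 17·1059 + 14
19: 18017 = 19·948 + 5
23: 18017 = 23·783 + 8
29: 18017 = 29·621 + 8
31: 18017 = 31·581 + 6
37: 18017 = 37·486 + 35
41: 18017 = 41·439 + 18
43: 18017 = 43·419

43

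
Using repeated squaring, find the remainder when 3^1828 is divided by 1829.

3^1 ≡ 3 (mod 1829)
3^2 ≡ 3^2 = 9 ≡ 9 (mod 1829)
3^4 ≡ 9^2 = 81 ≡ 81 (mod 1829)
3^8 ≡ 81^2 = 6561 ≡ 1074 (mod 1829)
3^16 ≡ 1074^2 = 1153476 ≡ 1206 (mod 1829)
3^32 ≡ 1206^2 = 1454436 ≡ 381 (mod 1829)
3^64 ≡ 381^2 = 145161 ≡ 670 (mod 1829)
3^128 ≡ 670^2 = 448900 ≡ 795 (mod 1829)
3^256 ≡ 795^2 = 632025 ≡ 1020 (mod 1829)
3^512 ≡ 1020^2 = 1040400 ≡ 1528 (mod 1829)
3^1024 ≡ 1528^2 = 2334784 ≡ 980 (mod 1829)
1828 = 1024 + 512 + 256 + 32 + 4 in binary powers of 2.
So 3^1828 ≡ 980 · 1528 · 1020 · 381 · 81 ≡ 534 (mod 1829).
Since 534 ≠ 1, base 3 is a Fermat witness: 1829 is composite.

534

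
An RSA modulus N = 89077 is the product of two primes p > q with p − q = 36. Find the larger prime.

317

Since p = q + 36, we have 89077 = q(q + 36), so q² + 36q − 89077 = 0.
Discriminant: 36² + 4·89077 = 1296 + 356308 = 357604; √357604 = 598.
q = (−36 + 598)/2 = 281, and p = q + 36 = 317.
Check: 281 · 317 = 89077.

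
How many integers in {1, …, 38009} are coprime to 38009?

Factor: 38009 = 191 · 199.
φ(38009) = (191−1) · (199−1) = 190 · 198 = 37620.

37620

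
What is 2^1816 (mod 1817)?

2^1 ≡ 2 (mod 1817)
2^2 ≡ 2^2 = 4 ≡ 4 (mod 1817)
2^4 ≡ 4^2 = 16 ≡ 16 (mod 1817)
2^8 ≡ 16^2 = 256 ≡ 256 (mod 1817)
2^16 ≡ 256^2 = 65536 ≡ 124 (mod 1817)
2^32 ≡ 124^2 = 15376 ≡ 840 (mod 1817)
2^64 ≡ 840^2 = 705600 ≡ 604 (mod 1817)
2^128 ≡ 604^2 = 364816 ≡ 1416 (mod 1817)
2^256 ≡ 1416^2 = 2005056 ≡ 905 (mod 1817)
2^512 ≡ 905^2 = 819025 ≡ 1375 (mod 1817)
2^1024 ≡ 1375^2 = 1890625 ≡ 945 (mod 1817)
1816 = 1024 + 512 + 256 + 16 + 8 in binary powers of 2.
So 2^1816 ≡ 945 · 1375 · 905 · 124 · 256 ≡ 1221 (mod 1817).
Since 1221 ≠ 1, base 2 is a Fermat witness: 1817 is composite.

1221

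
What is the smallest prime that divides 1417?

13

1417 is odd.
Digit sum 13, not divisible by 3.
Ends in 7: not divisible by 5.
7: 1417 = 7·202 + 3
11: 1417 = 11·128 + 9
13: 1417 = 13·109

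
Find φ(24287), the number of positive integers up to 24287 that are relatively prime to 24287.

Factor: 24287 = 149 · 163.
φ(24287) = (149−1) · (163−1) = 148 · 162 = 23976.

23976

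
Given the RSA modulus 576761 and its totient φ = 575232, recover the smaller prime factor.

φ(n) = (p−1)(q−1) = n − (p+q) + 1, so p + q = 576761 − 575232 + 1 = 1530.
p and q are the roots of t² − 1530t + 576761 = 0.
Discriminant: 1530² − 4·576761 = 2340900 − 2307044 = 33856; √33856 = 184.
q = (1530 − 184)/2 = 673, p = (1530 + 184)/2 = 857.
Check: 673 · 857 = 576761.

673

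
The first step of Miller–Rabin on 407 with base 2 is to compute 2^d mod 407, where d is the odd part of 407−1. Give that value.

407 − 1 = 406 = 2^1 · 203, so d = 203.
2^1 ≡ 2 (mod 407)
2^2 ≡ 2^2 = 4 ≡ 4 (mod 407)
2^4 ≡ 4^2 = 16 ≡ 16 (mod 407)
2^8 ≡ 16^2 = 256 ≡ 256 (mod 407)
2^16 ≡ 256^2 = 65536 ≡ 9 (mod 407)
2^32 ≡ 9^2 = 81 ≡ 81 (mod 407)
2^64 ≡ 81^2 = 6561 ≡ 49 (mod 407)
2^128 ≡ 49^2 = 2401 ≡ 366 (mod 407)
203 = 128 + 64 + 8 + 2 + 1 in binary powers of 2.
So 2^203 ≡ 366 · 49 · 256 · 4 · 2 ≡ 338 (mod 407).
Squaring chain: 338; never reaches −1, so base 2 is a Miller–Rabin witness that 407 is composite.

338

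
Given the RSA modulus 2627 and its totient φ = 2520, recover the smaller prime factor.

37

φ(n) = (p−1)(q−1) = n − (p+q) + 1, so p + q = 2627 − 2520 + 1 = 108.
p and q are the roots of t² − 108t + 2627 = 0.
Discriminant: 108² − 4·2627 = 11664 − 10508 = 1156; √1156 = 34.
q = (108 − 34)/2 = 37, p = (108 + 34)/2 = 71.
Check: 37 · 71 = 2627.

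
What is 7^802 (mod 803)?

654

7^1 ≡ 7 (mod 803)
7^2 ≡ 7^2 = 49 ≡ 49 (mod 803)
7^4 ≡ 49^2 = 2401 ≡ 795 (mod 803)
7^8 ≡ 795^2 = 632025 ≡ 64 (mod 803)
7^16 ≡ 64^2 = 4096 ≡ 81 (mod 803)
7^32 ≡ 81^2 = 6561 ≡ 137 (mod 803)
7^64 ≡ 137^2 = 18769 ≡ 300 (mod 803)
7^128 ≡ 300^2 = 90000 ≡ 64 (mod 803)
7^256 ≡ 64^2 = 4096 ≡ 81 (mod 803)
7^512 ≡ 81^2 = 6561 ≡ 137 (mod 803)
802 = 512 + 256 + 32 + 2 in binary powers of 2.
So 7^802 ≡ 137 · 81 · 137 · 49 ≡ 654 (mod 803).
Since 654 ≠ 1, base 7 is a Fermat witness: 803 is composite.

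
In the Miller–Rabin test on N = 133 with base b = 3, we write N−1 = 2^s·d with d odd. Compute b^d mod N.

133 − 1 = 132 = 2^2 · 33, so d = 33.
3^1 ≡ 3 (mod 133)
3^2 ≡ 3^2 = 9 ≡ 9 (mod 133)
3^4 ≡ 9^2 = 81 ≡ 81 (mod 133)
3^8 ≡ 81^2 = 6561 ≡ 44 (mod 133)
3^16 ≡ 44^2 = 1936 ≡ 74 (mod 133)
3^32 ≡ 74^2 = 5476 ≡ 23 (mod 133)
33 = 32 + 1 in binary powers of 2.
So 3^33 ≡ 23 · 3 ≡ 69 (mod 133).
Squaring chain: 69 → 106; never reaches −1, so base 3 is a Miller–Rabin witness that 133 is composite.

69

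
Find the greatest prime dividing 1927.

1927 = 41 · 47
47 is prime.
So 1927 = 41 · 47; the largest prime factor is 47.

47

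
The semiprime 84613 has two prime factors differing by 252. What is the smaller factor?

Since p = q + 252, we have 84613 = q(q + 252), so q² + 252q − 84613 = 0.
Discriminant: 252² + 4·84613 = 63504 + 338452 = 401956; √401956 = 634.
q = (−252 + 634)/2 = 191, and p = q + 252 = 443.
Check: 191 · 443 = 84613.

191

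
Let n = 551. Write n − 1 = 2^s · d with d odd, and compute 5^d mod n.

294

551 − 1 = 550 = 2^1 · 275, so d = 275.
5^1 ≡ 5 (mod 551)
5^2 ≡ 5^2 = 25 ≡ 25 (mod 551)
5^4 ≡ 25^2 = 625 ≡ 74 (mod 551)
5^8 ≡ 74^2 = 5476 ≡ 517 (mod 551)
5^16 ≡ 517^2 = 267289 ≡ 54 (mod 551)
5^32 ≡ 54^2 = 2916 ≡ 161 (mod 551)
5^64 ≡ 161^2 = 25921 ≡ 24 (mod 551)
5^128 ≡ 24^2 = 576 ≡ 25 (mod 551)
5^256 ≡ 25^2 = 625 ≡ 74 (mod 551)
275 = 256 + 16 + 2 + 1 in binary powers of 2.
So 5^275 ≡ 74 · 54 · 25 · 5 ≡ 294 (mod 551).
Squaring chain: 294; never reaches −1, so base 5 is a Miller–Rabin witness that 551 is composite.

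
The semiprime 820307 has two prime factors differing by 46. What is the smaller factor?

883

Since p = q + 46, we have 820307 = q(q + 46), so q² + 46q − 820307 = 0.
Discriminant: 46² + 4·820307 = 2116 + 3281228 = 3283344; √3283344 = 1812.
q = (−46 + 1812)/2 = 883, and p = q + 46 = 929.
Check: 883 · 929 = 820307.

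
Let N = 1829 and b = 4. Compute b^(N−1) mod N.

653

4^1 ≡ 4 (mod 1829)
4^2 ≡ 4^2 = 16 ≡ 16 (mod 1829)
4^4 ≡ 16^2 = 256 ≡ 256 (mod 1829)
4^8 ≡ 256^2 = 65536 ≡ 1521 (mod 1829)
4^16 ≡ 1521^2 = 2313441 ≡ 1585 (mod 1829)
4^32 ≡ 1585^2 = 2512225 ≡ 1008 (mod 1829)
4^64 ≡ 1008^2 = 1016064 ≡ 969 (mod 1829)
4^128 ≡ 969^2 = 938961 ≡ 684 (mod 1829)
4^256 ≡ 684^2 = 467856 ≡ 1461 (mod 1829)
4^512 ≡ 1461^2 = 2134521 ≡ 78 (mod 1829)
4^1024 ≡ 78^2 = 6084 ≡ 597 (mod 1829)
1828 = 1024 + 512 + 256 + 32 + 4 in binary powers of 2.
So 4^1828 ≡ 597 · 78 · 1461 · 1008 · 256 ≡ 653 (mod 1829).
Since 653 ≠ 1, base 4 is a Fermat witness: 1829 is composite.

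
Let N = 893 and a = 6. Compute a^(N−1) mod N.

6^1 ≡ 6 (mod 893)
6^2 ≡ 6^2 = 36 ≡ 36 (mod 893)
6^4 ≡ 36^2 = 1296 ≡ 403 (mod 893)
6^8 ≡ 403^2 = 162409 ≡ 776 (mod 893)
6^16 ≡ 776^2 = 602176 ≡ 294 (mod 893)
6^32 ≡ 294^2 = 86436 ≡ 708 (mod 893)
6^64 ≡ 708^2 = 501264 ≡ 291 (mod 893)
6^128 ≡ 291^2 = 84681 ≡ 739 (mod 893)
6^256 ≡ 739^2 = 546121 ≡ 498 (mod 893)
6^512 ≡ 498^2 = 248004 ≡ 643 (mod 893)
892 = 512 + 256 + 64 + 32 + 16 + 8 + 4 in binary powers of 2.
So 6^892 ≡ 643 · 498 · 291 · 708 · 294 · 776 · 403 ≡ 291 (mod 893).
Since 291 ≠ 1, base 6 is a Fermat witness: 893 is composite.

291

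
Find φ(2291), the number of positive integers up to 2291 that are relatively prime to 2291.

Factor: 2291 = 29 · 79.
φ(2291) = (29−1) · (79−1) = 28 · 78 = 2184.

2184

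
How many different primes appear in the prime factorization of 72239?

72239 = 29 · 2491
2491 = 47 · 53
72239 = 29 · 47 · 53, which has 3 distinct prime factors.

3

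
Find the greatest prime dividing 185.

185 = 5 · 37
37 is prime.
So 185 = 5 · 37; the largest prime factor is 37.

37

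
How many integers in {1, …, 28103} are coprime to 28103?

Factor: 28103 = 157 · 179.
φ(28103) = (157−1) · (179−1) = 156 · 178 = 27768.

27768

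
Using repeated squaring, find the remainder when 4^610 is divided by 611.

4^1 ≡ 4 (mod 611)
4^2 ≡ 4^2 = 16 ≡ 16 (mod 611)
4^4 ≡ 16^2 = 256 ≡ 256 (mod 611)
4^8 ≡ 256^2 = 65536 ≡ 159 (mod 611)
4^16 ≡ 159^2 = 25281 ≡ 230 (mod 611)
4^32 ≡ 230^2 = 52900 ≡ 354 (mod 611)
4^64 ≡ 354^2 = 125316 ≡ 61 (mod 611)
4^128 ≡ 61^2 = 3721 ≡ 55 (mod 611)
4^256 ≡ 55^2 = 3025 ≡ 581 (mod 611)
4^512 ≡ 581^2 = 337561 ≡ 289 (mod 611)
610 = 512 + 64 + 32 + 2 in binary powers of 2.
So 4^610 ≡ 289 · 61 · 354 · 16 ≡ 425 (mod 611).
Since 425 ≠ 1, base 4 is a Fermat witness: 611 is composite.

425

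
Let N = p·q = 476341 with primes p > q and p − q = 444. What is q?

503

Since p = q + 444, we have 476341 = q(q + 444), so q² + 444q − 476341 = 0.
Discriminant: 444² + 4·476341 = 197136 + 1905364 = 2102500; √2102500 = 1450.
q = (−444 + 1450)/2 = 503, and p = q + 444 = 947.
Check: 503 · 947 = 476341.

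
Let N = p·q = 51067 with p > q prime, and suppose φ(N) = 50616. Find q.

φ(n) = (p−1)(q−1) = n − (p+q) + 1, so p + q = 51067 − 50616 + 1 = 452.
p and q are the roots of t² − 452t + 51067 = 0.
Discriminant: 452² − 4·51067 = 204304 − 204268 = 36; √36 = 6.
q = (452 − 6)/2 = 223, p = (452 + 6)/2 = 229.
Check: 223 · 229 = 51067.

223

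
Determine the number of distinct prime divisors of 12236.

12236 = 2^2 · 3059
3059 = 7 · 437
437 = 19 · 23
12236 = 2^2 · 7 · 19 · 23, which has 4 distinct prime factors.

4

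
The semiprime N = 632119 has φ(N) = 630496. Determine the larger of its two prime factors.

φ(n) = (p−1)(q−1) = n − (p+q) + 1, so p + q = 632119 − 630496 + 1 = 1624.
p and q are the roots of t² − 1624t + 632119 = 0.
Discriminant: 1624² − 4·632119 = 2637376 − 2528476 = 108900; √108900 = 330.
q = (1624 − 330)/2 = 647, p = (1624 + 330)/2 = 977.
Check: 647 · 977 = 632119.

977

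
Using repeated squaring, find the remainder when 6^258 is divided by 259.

36

6^1 ≡ 6 (mod 259)
6^2 ≡ 6^2 = 36 ≡ 36 (mod 259)
6^4 ≡ 36^2 = 1296 ≡ 1 (mod 259)
6^8 ≡ 1^2 = 1 ≡ 1 (mod 259)
6^16 ≡ 1^2 = 1 ≡ 1 (mod 259)
6^32 ≡ 1^2 = 1 ≡ 1 (mod 259)
6^64 ≡ 1^2 = 1 ≡ 1 (mod 259)
6^128 ≡ 1^2 = 1 ≡ 1 (mod 259)
6^256 ≡ 1^2 = 1 ≡ 1 (mod 259)
258 = 256 + 2 in binary powers of 2.
So 6^258 ≡ 1 · 36 ≡ 36 (mod 259).
Since 36 ≠ 1, base 6 is a Fermat witness: 259 is composite.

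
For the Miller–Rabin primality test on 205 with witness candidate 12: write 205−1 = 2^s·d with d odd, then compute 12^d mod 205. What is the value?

108

205 − 1 = 204 = 2^2 · 51, so d = 51.
12^1 ≡ 12 (mod 205)
12^2 ≡ 12^2 = 144 ≡ 144 (mod 205)
12^4 ≡ 144^2 = 20736 ≡ 31 (mod 205)
12^8 ≡ 31^2 = 961 ≡ 141 (mod 205)
12^16 ≡ 141^2 = 19881 ≡ 201 (mod 205)
12^32 ≡ 201^2 = 40401 ≡ 16 (mod 205)
51 = 32 + 16 + 2 + 1 in binary powers of 2.
So 12^51 ≡ 16 · 201 · 144 · 12 ≡ 108 (mod 205).
Squaring chain: 108 → 184; never reaches −1, so base 12 is a Miller–Rabin witness that 205 is composite.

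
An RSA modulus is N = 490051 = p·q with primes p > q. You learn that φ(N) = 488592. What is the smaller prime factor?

φ(n) = (p−1)(q−1) = n − (p+q) + 1, so p + q = 490051 − 488592 + 1 = 1460.
p and q are the roots of t² − 1460t + 490051 = 0.
Discriminant: 1460² − 4·490051 = 2131600 − 1960204 = 171396; √171396 = 414.
q = (1460 − 414)/2 = 523, p = (1460 + 414)/2 = 937.
Check: 523 · 937 = 490051.

523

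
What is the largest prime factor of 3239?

3239 = 41 · 79
79 is prime.
So 3239 = 41 · 79; the largest prime factor is 79.

79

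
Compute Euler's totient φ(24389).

23548

Factor: 24389 = 29^3.
φ(24389) = 29^2·(29−1) = 23548.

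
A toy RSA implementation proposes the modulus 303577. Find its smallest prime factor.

303577 is odd.
Digit sum 25, not divisible by 3.
Ends in 7: not divisible by 5.
7: 303577 = 7·43368 + 1
11: 303577 = 11·27597 + 10
13: 303577 = 13·23352 + 1
17: 303577 = 17·17857 + 8
19: 303577 = 19·15977 + 14
23: 303577 = 23·13199

23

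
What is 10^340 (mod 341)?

67

10^1 ≡ 10 (mod 341)
10^2 ≡ 10^2 = 100 ≡ 100 (mod 341)
10^4 ≡ 100^2 = 10000 ≡ 111 (mod 341)
10^8 ≡ 111^2 = 12321 ≡ 45 (mod 341)
10^16 ≡ 45^2 = 2025 ≡ 320 (mod 341)
10^32 ≡ 320^2 = 102400 ≡ 100 (mod 341)
10^64 ≡ 100^2 = 10000 ≡ 111 (mod 341)
10^128 ≡ 111^2 = 12321 ≡ 45 (mod 341)
10^256 ≡ 45^2 = 2025 ≡ 320 (mod 341)
340 = 256 + 64 + 16 + 4 in binary powers of 2.
So 10^340 ≡ 320 · 111 · 320 · 111 ≡ 67 (mod 341).
Since 67 ≠ 1, base 10 is a Fermat witness: 341 is composite.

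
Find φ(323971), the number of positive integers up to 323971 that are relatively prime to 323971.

Factor: 323971 = 47 · 61 · 113.
φ(323971) = (47−1) · (61−1) · (113−1) = 46 · 60 · 112 = 309120.

309120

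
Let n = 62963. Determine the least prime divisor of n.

79

62963 is odd.
Digit sum 26, not divisible by 3.
Ends in 3: not divisible by 5.
7: 62963 = 7·8994 + 5
11: 62963 = 11·5723 + 10
13: 62963 = 13·4843 + 4
17: 62963 = 17·3703 + 12
19: 62963 = 19·3313 + 16
23: 62963 = 23·2737 + 12
29: 62963 = 29·2171 + 4
31: 62963 = 31·2031 + 2
37: 62963 = 37·1701 + 26
41: 62963 = 41·1535 + 28
43: 62963 = 43·1464 + 11
47: 62963 = 47·1339 + 30
53: 62963 = 53·1187 + 52
59: 62963 = 59·1067 + 10
61: 62963 = 61·1032 + 11
67: 62963 = 67·939 + 50
71: 62963 = 71·886 + 57
73: 62963 = 73·862 + 37
79: 62963 = 79·797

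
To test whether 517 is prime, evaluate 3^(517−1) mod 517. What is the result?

3^1 ≡ 3 (mod 517)
3^2 ≡ 3^2 = 9 ≡ 9 (mod 517)
3^4 ≡ 9^2 = 81 ≡ 81 (mod 517)
3^8 ≡ 81^2 = 6561 ≡ 357 (mod 517)
3^16 ≡ 357^2 = 127449 ≡ 267 (mod 517)
3^32 ≡ 267^2 = 71289 ≡ 460 (mod 517)
3^64 ≡ 460^2 = 211600 ≡ 147 (mod 517)
3^128 ≡ 147^2 = 21609 ≡ 412 (mod 517)
3^256 ≡ 412^2 = 169744 ≡ 168 (mod 517)
3^512 ≡ 168^2 = 28224 ≡ 306 (mod 517)
516 = 512 + 4 in binary powers of 2.
So 3^516 ≡ 306 · 81 ≡ 487 (mod 517).
Since 487 ≠ 1, base 3 is a Fermat witness: 517 is composite.

487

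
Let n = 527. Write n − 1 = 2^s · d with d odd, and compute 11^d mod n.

105

527 − 1 = 526 = 2^1 · 263, so d = 263.
11^1 ≡ 11 (mod 527)
11^2 ≡ 11^2 = 121 ≡ 121 (mod 527)
11^4 ≡ 121^2 = 14641 ≡ 412 (mod 527)
11^8 ≡ 412^2 = 169744 ≡ 50 (mod 527)
11^16 ≡ 50^2 = 2500 ≡ 392 (mod 527)
11^32 ≡ 392^2 = 153664 ≡ 307 (mod 527)
11^64 ≡ 307^2 = 94249 ≡ 443 (mod 527)
11^128 ≡ 443^2 = 196249 ≡ 205 (mod 527)
11^256 ≡ 205^2 = 42025 ≡ 392 (mod 527)
263 = 256 + 4 + 2 + 1 in binary powers of 2.
So 11^263 ≡ 392 · 412 · 121 · 11 ≡ 105 (mod 527).
Squaring chain: 105; never reaches −1, so base 11 is a Miller–Rabin witness that 527 is composite.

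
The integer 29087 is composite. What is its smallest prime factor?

29087 is odd.
Digit sum 26, not divisible by 3.
Ends in 7: not divisible by 5.
7: 29087 = 7·4155 + 2
11: 29087 = 11·2644 + 3
13: 29087 = 13·2237 + 6
17: 29087 = 17·1711

17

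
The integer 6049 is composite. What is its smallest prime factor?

23

6049 is odd.
Digit sum 19, not divisible by 3.
Ends in 9: not divisible by 5.
7: 6049 = 7·864 + 1
11: 6049 = 11·549 + 10
13: 6049 = 13·465 + 4
17: 6049 = 17·355 + 14
19: 6049 = 19·318 + 7
23: 6049 = 23·263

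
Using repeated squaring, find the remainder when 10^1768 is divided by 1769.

10^1 ≡ 10 (mod 1769)
10^2 ≡ 10^2 = 100 ≡ 100 (mod 1769)
10^4 ≡ 100^2 = 10000 ≡ 1155 (mod 1769)
10^8 ≡ 1155^2 = 1334025 ≡ 199 (mod 1769)
10^16 ≡ 199^2 = 39601 ≡ 683 (mod 1769)
10^32 ≡ 683^2 = 466489 ≡ 1242 (mod 1769)
10^64 ≡ 1242^2 = 1542564 ≡ 1765 (mod 1769)
10^128 ≡ 1765^2 = 3115225 ≡ 16 (mod 1769)
10^256 ≡ 16^2 = 256 ≡ 256 (mod 1769)
10^512 ≡ 256^2 = 65536 ≡ 83 (mod 1769)
10^1024 ≡ 83^2 = 6889 ≡ 1582 (mod 1769)
1768 = 1024 + 512 + 128 + 64 + 32 + 8 in binary powers of 2.
So 10^1768 ≡ 1582 · 83 · 16 · 1765 · 1242 · 199 ≡ 1184 (mod 1769).
Since 1184 ≠ 1, base 10 is a Fermat witness: 1769 is composite.

1184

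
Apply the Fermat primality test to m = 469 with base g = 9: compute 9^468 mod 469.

9^1 ≡ 9 (mod 469)
9^2 ≡ 9^2 = 81 ≡ 81 (mod 469)
9^4 ≡ 81^2 = 6561 ≡ 464 (mod 469)
9^8 ≡ 464^2 = 215296 ≡ 25 (mod 469)
9^16 ≡ 25^2 = 625 ≡ 156 (mod 469)
9^32 ≡ 156^2 = 24336 ≡ 417 (mod 469)
9^64 ≡ 417^2 = 173889 ≡ 359 (mod 469)
9^128 ≡ 359^2 = 128881 ≡ 375 (mod 469)
9^256 ≡ 375^2 = 140625 ≡ 394 (mod 469)
468 = 256 + 128 + 64 + 16 + 4 in binary powers of 2.
So 9^468 ≡ 394 · 375 · 359 · 156 · 464 ≡ 64 (mod 469).
Since 64 ≠ 1, base 9 is a Fermat witness: 469 is composite.

64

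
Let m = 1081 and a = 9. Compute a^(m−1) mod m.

679

9^1 ≡ 9 (mod 1081)
9^2 ≡ 9^2 = 81 ≡ 81 (mod 1081)
9^4 ≡ 81^2 = 6561 ≡ 75 (mod 1081)
9^8 ≡ 75^2 = 5625 ≡ 220 (mod 1081)
9^16 ≡ 220^2 = 48400 ≡ 836 (mod 1081)
9^32 ≡ 836^2 = 698896 ≡ 570 (mod 1081)
9^64 ≡ 570^2 = 324900 ≡ 600 (mod 1081)
9^128 ≡ 600^2 = 360000 ≡ 27 (mod 1081)
9^256 ≡ 27^2 = 729 ≡ 729 (mod 1081)
9^512 ≡ 729^2 = 531441 ≡ 670 (mod 1081)
9^1024 ≡ 670^2 = 448900 ≡ 285 (mod 1081)
1080 = 1024 + 32 + 16 + 8 in binary powers of 2.
So 9^1080 ≡ 285 · 570 · 836 · 220 ≡ 679 (mod 1081).
Since 679 ≠ 1, base 9 is a Fermat witness: 1081 is composite.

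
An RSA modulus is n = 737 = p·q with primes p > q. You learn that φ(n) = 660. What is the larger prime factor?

67

φ(n) = (p−1)(q−1) = n − (p+q) + 1, so p + q = 737 − 660 + 1 = 78.
p and q are the roots of t² − 78t + 737 = 0.
Discriminant: 78² − 4·737 = 6084 − 2948 = 3136; √3136 = 56.
q = (78 − 56)/2 = 11, p = (78 + 56)/2 = 67.
Check: 11 · 67 = 737.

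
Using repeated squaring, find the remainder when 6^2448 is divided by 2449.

6^1 ≡ 6 (mod 2449)
6^2 ≡ 6^2 = 36 ≡ 36 (mod 2449)
6^4 ≡ 36^2 = 1296 ≡ 1296 (mod 2449)
6^8 ≡ 1296^2 = 1679616 ≡ 2051 (mod 2449)
6^16 ≡ 2051^2 = 4206601 ≡ 1668 (mod 2449)
6^32 ≡ 1668^2 = 2782224 ≡ 160 (mod 2449)
6^64 ≡ 160^2 = 25600 ≡ 1110 (mod 2449)
6^128 ≡ 1110^2 = 1232100 ≡ 253 (mod 2449)
6^256 ≡ 253^2 = 64009 ≡ 335 (mod 2449)
6^512 ≡ 335^2 = 112225 ≡ 2020 (mod 2449)
6^1024 ≡ 2020^2 = 4080400 ≡ 366 (mod 2449)
6^2048 ≡ 366^2 = 133956 ≡ 1710 (mod 2449)
2448 = 2048 + 256 + 128 + 16 in binary powers of 2.
So 6^2448 ≡ 1710 · 335 · 253 · 1668 ≡ 1365 (mod 2449).
Since 1365 ≠ 1, base 6 is a Fermat witness: 2449 is composite.

1365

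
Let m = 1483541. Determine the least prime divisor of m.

1483541 is odd.
Digit sum 26, not divisible by 3.
Ends in 1: not divisible by 5.
7: 1483541 = 7·211934 + 3
11: 1483541 = 11·134867 + 4
13: 1483541 = 13·114118 + 7
17: 1483541 = 17·87267 + 2
19: 1483541 = 19·78081 + 2
23: 1483541 = 23·64501 + 18
29: 1483541 = 29·51156 + 17
31: 1483541 = 31·47856 + 5
37: 1483541 = 37·40095 + 26
41: 1483541 = 41·36183 + 38
43: 1483541 = 43·34500 + 41
47: 1483541 = 47·31564 + 33
53: 1483541 = 53·27991 + 18
59: 1483541 = 59·25144 + 45
61: 1483541 = 61·24320 + 21
67: 1483541 = 67·22142 + 27
71: 1483541 = 71·20894 + 67
73: 1483541 = 73·20322 + 35
79: 1483541 = 79·18779

79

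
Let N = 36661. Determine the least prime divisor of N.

61

36661 is odd.
Digit sum 22, not divisible by 3.
Ends in 1: not divisible by 5.
7: 36661 = 7·5237 + 2
11: 36661 = 11·3332 + 9
13: 36661 = 13·2820 + 1
17: 36661 = 17·2156 + 9
19: 36661 = 19·1929 + 10
23: 36661 = 23·1593 + 22
29: 36661 = 29·1264 + 5
31: 36661 = 31·1182 + 19
37: 36661 = 37·990 + 31
41: 36661 = 41·894 + 7
43: 36661 = 43·852 + 25
47: 36661 = 47·780 + 1
53: 36661 = 53·691 + 38
59: 36661 = 59·621 + 22
61: 36661 = 61·601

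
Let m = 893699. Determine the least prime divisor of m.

31

893699 is odd.
Digit sum 44, not divisible by 3.
Ends in 9: not divisible by 5.
7: 893699 = 7·127671 + 2
11: 893699 = 11·81245 + 4
13: 893699 = 13·68746 + 1
17: 893699 = 17·52570 + 9
19: 893699 = 19·47036 + 15
23: 893699 = 23·38856 + 11
29: 893699 = 29·30817 + 6
31: 893699 = 31·28829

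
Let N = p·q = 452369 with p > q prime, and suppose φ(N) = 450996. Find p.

φ(n) = (p−1)(q−1) = n − (p+q) + 1, so p + q = 452369 − 450996 + 1 = 1374.
p and q are the roots of t² − 1374t + 452369 = 0.
Discriminant: 1374² − 4·452369 = 1887876 − 1809476 = 78400; √78400 = 280.
q = (1374 − 280)/2 = 547, p = (1374 + 280)/2 = 827.
Check: 547 · 827 = 452369.

827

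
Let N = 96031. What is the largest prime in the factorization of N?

96031 = 13 · 7387
7387 = 83 · 89
89 is prime.
So 96031 = 13 · 83 · 89; the largest prime factor is 89.

89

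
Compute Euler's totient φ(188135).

Factor: 188135 = 5 · 191 · 197.
φ(188135) = (5−1) · (191−1) · (197−1) = 4 · 190 · 196 = 148960.

148960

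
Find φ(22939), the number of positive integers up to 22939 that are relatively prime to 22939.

18816

Factor: 22939 = 7 · 29 · 113.
φ(22939) = (7−1) · (29−1) · (113−1) = 6 · 28 · 112 = 18816.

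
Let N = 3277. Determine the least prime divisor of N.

3277 is odd.
Digit sum 19, not divisible by 3.
Ends in 7: not divisible by 5.
7: 3277 = 7·468 + 1
11: 3277 = 11·297 + 10
13: 3277 = 13·252 + 1
17: 3277 = 17·192 + 13
19: 3277 = 19·172 + 9
23: 3277 = 23·142 + 11
29: 3277 = 29·113

29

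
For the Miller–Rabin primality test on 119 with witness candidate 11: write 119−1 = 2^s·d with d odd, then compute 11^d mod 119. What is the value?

114

119 − 1 = 118 = 2^1 · 59, so d = 59.
11^1 ≡ 11 (mod 119)
11^2 ≡ 11^2 = 121 ≡ 2 (mod 119)
11^4 ≡ 2^2 = 4 ≡ 4 (mod 119)
11^8 ≡ 4^2 = 16 ≡ 16 (mod 119)
11^16 ≡ 16^2 = 256 ≡ 18 (mod 119)
11^32 ≡ 18^2 = 324 ≡ 86 (mod 119)
59 = 32 + 16 + 8 + 2 + 1 in binary powers of 2.
So 11^59 ≡ 86 · 18 · 16 · 2 · 11 ≡ 114 (mod 119).
Squaring chain: 114; never reaches −1, so base 11 is a Miller–Rabin witness that 119 is composite.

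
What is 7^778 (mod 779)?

7^1 ≡ 7 (mod 779)
7^2 ≡ 7^2 = 49 ≡ 49 (mod 779)
7^4 ≡ 49^2 = 2401 ≡ 64 (mod 779)
7^8 ≡ 64^2 = 4096 ≡ 201 (mod 779)
7^16 ≡ 201^2 = 40401 ≡ 672 (mod 779)
7^32 ≡ 672^2 = 451584 ≡ 543 (mod 779)
7^64 ≡ 543^2 = 294849 ≡ 387 (mod 779)
7^128 ≡ 387^2 = 149769 ≡ 201 (mod 779)
7^256 ≡ 201^2 = 40401 ≡ 672 (mod 779)
7^512 ≡ 672^2 = 451584 ≡ 543 (mod 779)
778 = 512 + 256 + 8 + 2 in binary powers of 2.
So 7^778 ≡ 543 · 672 · 201 · 49 ≡ 292 (mod 779).
Since 292 ≠ 1, base 7 is a Fermat witness: 779 is composite.

292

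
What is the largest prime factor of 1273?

1273 = 19 · 67
67 is prime.
So 1273 = 19 · 67; the largest prime factor is 67.

67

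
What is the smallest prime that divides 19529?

19529 is odd.
Digit sum 26, not divisible by 3.
Ends in 9: not divisible by 5.
7: 19529 = 7·2789 + 6
11: 19529 = 11·1775 + 4
13: 19529 = 13·1502 + 3
17: 19529 = 17·1148 + 13
19: 19529 = 19·1027 + 16
23: 19529 = 23·849 + 2
29: 19529 = 29·673 + 12
31: 19529 = 31·629 + 30
37: 19529 = 37·527 + 30
41: 19529 = 41·476 + 13
43: 19529 = 43·454 + 7
47: 19529 = 47·415 + 24
53: 19529 = 53·368 + 25
59: 19529 = 59·331

59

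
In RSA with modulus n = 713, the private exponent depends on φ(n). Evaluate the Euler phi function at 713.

Factor: 713 = 23 · 31.
φ(713) = (23−1) · (31−1) = 22 · 30 = 660.

660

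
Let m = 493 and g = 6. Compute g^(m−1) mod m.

268

6^1 ≡ 6 (mod 493)
6^2 ≡ 6^2 = 36 ≡ 36 (mod 493)
6^4 ≡ 36^2 = 1296 ≡ 310 (mod 493)
6^8 ≡ 310^2 = 96100 ≡ 458 (mod 493)
6^16 ≡ 458^2 = 209764 ≡ 239 (mod 493)
6^32 ≡ 239^2 = 57121 ≡ 426 (mod 493)
6^64 ≡ 426^2 = 181476 ≡ 52 (mod 493)
6^128 ≡ 52^2 = 2704 ≡ 239 (mod 493)
6^256 ≡ 239^2 = 57121 ≡ 426 (mod 493)
492 = 256 + 128 + 64 + 32 + 8 + 4 in binary powers of 2.
So 6^492 ≡ 426 · 239 · 52 · 426 · 458 · 310 ≡ 268 (mod 493).
Since 268 ≠ 1, base 6 is a Fermat witness: 493 is composite.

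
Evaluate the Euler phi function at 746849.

720720

Factor: 746849 = 67 · 71 · 157.
φ(746849) = (67−1) · (71−1) · (157−1) = 66 · 70 · 156 = 720720.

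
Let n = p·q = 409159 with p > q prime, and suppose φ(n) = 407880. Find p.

φ(n) = (p−1)(q−1) = n − (p+q) + 1, so p + q = 409159 − 407880 + 1 = 1280.
p and q are the roots of t² − 1280t + 409159 = 0.
Discriminant: 1280² − 4·409159 = 1638400 − 1636636 = 1764; √1764 = 42.
q = (1280 − 42)/2 = 619, p = (1280 + 42)/2 = 661.
Check: 619 · 661 = 409159.

661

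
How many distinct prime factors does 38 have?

2

38 = 2 · 19
38 = 2 · 19, which has 2 distinct prime factors.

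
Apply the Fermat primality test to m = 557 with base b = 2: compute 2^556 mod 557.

1

2^1 ≡ 2 (mod 557)
2^2 ≡ 2^2 = 4 ≡ 4 (mod 557)
2^4 ≡ 4^2 = 16 ≡ 16 (mod 557)
2^8 ≡ 16^2 = 256 ≡ 256 (mod 557)
2^16 ≡ 256^2 = 65536 ≡ 367 (mod 557)
2^32 ≡ 367^2 = 134689 ≡ 452 (mod 557)
2^64 ≡ 452^2 = 204304 ≡ 442 (mod 557)
2^128 ≡ 442^2 = 195364 ≡ 414 (mod 557)
2^256 ≡ 414^2 = 171396 ≡ 397 (mod 557)
2^512 ≡ 397^2 = 157609 ≡ 535 (mod 557)
556 = 512 + 32 + 8 + 4 in binary powers of 2.
So 2^556 ≡ 535 · 452 · 256 · 16 ≡ 1 (mod 557).
Since the result is 1, base 2 gives no evidence that 557 is composite.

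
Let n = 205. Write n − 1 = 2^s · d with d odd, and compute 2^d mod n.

205 − 1 = 204 = 2^2 · 51, so d = 51.
2^1 ≡ 2 (mod 205)
2^2 ≡ 2^2 = 4 ≡ 4 (mod 205)
2^4 ≡ 4^2 = 16 ≡ 16 (mod 205)
2^8 ≡ 16^2 = 256 ≡ 51 (mod 205)
2^16 ≡ 51^2 = 2601 ≡ 141 (mod 205)
2^32 ≡ 141^2 = 19881 ≡ 201 (mod 205)
51 = 32 + 16 + 2 + 1 in binary powers of 2.
So 2^51 ≡ 201 · 141 · 4 · 2 ≡ 203 (mod 205).
Squaring chain: 203 → 4; never reaches −1, so base 2 is a Miller–Rabin witness that 205 is composite.

203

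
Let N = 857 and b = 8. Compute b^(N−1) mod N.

1

8^1 ≡ 8 (mod 857)
8^2 ≡ 8^2 = 64 ≡ 64 (mod 857)
8^4 ≡ 64^2 = 4096 ≡ 668 (mod 857)
8^8 ≡ 668^2 = 446224 ≡ 584 (mod 857)
8^16 ≡ 584^2 = 341056 ≡ 827 (mod 857)
8^32 ≡ 827^2 = 683929 ≡ 43 (mod 857)
8^64 ≡ 43^2 = 1849 ≡ 135 (mod 857)
8^128 ≡ 135^2 = 18225 ≡ 228 (mod 857)
8^256 ≡ 228^2 = 51984 ≡ 564 (mod 857)
8^512 ≡ 564^2 = 318096 ≡ 149 (mod 857)
856 = 512 + 256 + 64 + 16 + 8 in binary powers of 2.
So 8^856 ≡ 149 · 564 · 135 · 827 · 584 ≡ 1 (mod 857).
Since the result is 1, base 8 gives no evidence that 857 is composite.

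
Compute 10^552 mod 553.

176

10^1 ≡ 10 (mod 553)
10^2 ≡ 10^2 = 100 ≡ 100 (mod 553)
10^4 ≡ 100^2 = 10000 ≡ 46 (mod 553)
10^8 ≡ 46^2 = 2116 ≡ 457 (mod 553)
10^16 ≡ 457^2 = 208849 ≡ 368 (mod 553)
10^32 ≡ 368^2 = 135424 ≡ 492 (mod 553)
10^64 ≡ 492^2 = 242064 ≡ 403 (mod 553)
10^128 ≡ 403^2 = 162409 ≡ 380 (mod 553)
10^256 ≡ 380^2 = 144400 ≡ 67 (mod 553)
10^512 ≡ 67^2 = 4489 ≡ 65 (mod 553)
552 = 512 + 32 + 8 in binary powers of 2.
So 10^552 ≡ 65 · 492 · 457 ≡ 176 (mod 553).
Since 176 ≠ 1, base 10 is a Fermat witness: 553 is composite.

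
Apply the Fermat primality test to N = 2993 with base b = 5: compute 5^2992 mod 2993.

5^1 ≡ 5 (mod 2993)
5^2 ≡ 5^2 = 25 ≡ 25 (mod 2993)
5^4 ≡ 25^2 = 625 ≡ 625 (mod 2993)
5^8 ≡ 625^2 = 390625 ≡ 1535 (mod 2993)
5^16 ≡ 1535^2 = 2356225 ≡ 734 (mod 2993)
5^32 ≡ 734^2 = 538756 ≡ 16 (mod 2993)
5^64 ≡ 16^2 = 256 ≡ 256 (mod 2993)
5^128 ≡ 256^2 = 65536 ≡ 2683 (mod 2993)
5^256 ≡ 2683^2 = 7198489 ≡ 324 (mod 2993)
5^512 ≡ 324^2 = 104976 ≡ 221 (mod 2993)
5^1024 ≡ 221^2 = 48841 ≡ 953 (mod 2993)
5^2048 ≡ 953^2 = 908209 ≡ 1330 (mod 2993)
2992 = 2048 + 512 + 256 + 128 + 32 + 16 in binary powers of 2.
So 5^2992 ≡ 1330 · 221 · 324 · 2683 · 16 · 734 ≡ 1492 (mod 2993).
Since 1492 ≠ 1, base 5 is a Fermat witness: 2993 is composite.

1492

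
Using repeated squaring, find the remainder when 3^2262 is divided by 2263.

2116

3^1 ≡ 3 (mod 2263)
3^2 ≡ 3^2 = 9 ≡ 9 (mod 2263)
3^4 ≡ 9^2 = 81 ≡ 81 (mod 2263)
3^8 ≡ 81^2 = 6561 ≡ 2035 (mod 2263)
3^16 ≡ 2035^2 = 4141225 ≡ 2198 (mod 2263)
3^32 ≡ 2198^2 = 4831204 ≡ 1962 (mod 2263)
3^64 ≡ 1962^2 = 3849444 ≡ 81 (mod 2263)
3^128 ≡ 81^2 = 6561 ≡ 2035 (mod 2263)
3^256 ≡ 2035^2 = 4141225 ≡ 2198 (mod 2263)
3^512 ≡ 2198^2 = 4831204 ≡ 1962 (mod 2263)
3^1024 ≡ 1962^2 = 3849444 ≡ 81 (mod 2263)
3^2048 ≡ 81^2 = 6561 ≡ 2035 (mod 2263)
2262 = 2048 + 128 + 64 + 16 + 4 + 2 in binary powers of 2.
So 3^2262 ≡ 2035 · 2035 · 81 · 2198 · 81 · 9 ≡ 2116 (mod 2263).
Since 2116 ≠ 1, base 3 is a Fermat witness: 2263 is composite.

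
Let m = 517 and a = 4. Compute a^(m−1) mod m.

147

4^1 ≡ 4 (mod 517)
4^2 ≡ 4^2 = 16 ≡ 16 (mod 517)
4^4 ≡ 16^2 = 256 ≡ 256 (mod 517)
4^8 ≡ 256^2 = 65536 ≡ 394 (mod 517)
4^16 ≡ 394^2 = 155236 ≡ 136 (mod 517)
4^32 ≡ 136^2 = 18496 ≡ 401 (mod 517)
4^64 ≡ 401^2 = 160801 ≡ 14 (mod 517)
4^128 ≡ 14^2 = 196 ≡ 196 (mod 517)
4^256 ≡ 196^2 = 38416 ≡ 158 (mod 517)
4^512 ≡ 158^2 = 24964 ≡ 148 (mod 517)
516 = 512 + 4 in binary powers of 2.
So 4^516 ≡ 148 · 256 ≡ 147 (mod 517).
Since 147 ≠ 1, base 4 is a Fermat witness: 517 is composite.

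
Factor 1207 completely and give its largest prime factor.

71

1207 = 17 · 71
71 is prime.
So 1207 = 17 · 71; the largest prime factor is 71.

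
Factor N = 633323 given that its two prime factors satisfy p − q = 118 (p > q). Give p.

857

Since p = q + 118, we have 633323 = q(q + 118), so q² + 118q − 633323 = 0.
Discriminant: 118² + 4·633323 = 13924 + 2533292 = 2547216; √2547216 = 1596.
q = (−118 + 1596)/2 = 739, and p = q + 118 = 857.
Check: 739 · 857 = 633323.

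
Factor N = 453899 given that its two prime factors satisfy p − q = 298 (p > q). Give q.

541

Since p = q + 298, we have 453899 = q(q + 298), so q² + 298q − 453899 = 0.
Discriminant: 298² + 4·453899 = 88804 + 1815596 = 1904400; √1904400 = 1380.
q = (−298 + 1380)/2 = 541, and p = q + 298 = 839.
Check: 541 · 839 = 453899.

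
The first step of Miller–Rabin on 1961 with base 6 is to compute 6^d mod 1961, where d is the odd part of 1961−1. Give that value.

820

1961 − 1 = 1960 = 2^3 · 245, so d = 245.
6^1 ≡ 6 (mod 1961)
6^2 ≡ 6^2 = 36 ≡ 36 (mod 1961)
6^4 ≡ 36^2 = 1296 ≡ 1296 (mod 1961)
6^8 ≡ 1296^2 = 1679616 ≡ 1000 (mod 1961)
6^16 ≡ 1000^2 = 1000000 ≡ 1851 (mod 1961)
6^32 ≡ 1851^2 = 3426201 ≡ 334 (mod 1961)
6^64 ≡ 334^2 = 111556 ≡ 1740 (mod 1961)
6^128 ≡ 1740^2 = 3027600 ≡ 1777 (mod 1961)
245 = 128 + 64 + 32 + 16 + 4 + 1 in binary powers of 2.
So 6^245 ≡ 1777 · 1740 · 334 · 1851 · 1296 · 6 ≡ 820 (mod 1961).
Squaring chain: 820 → 1738 → 704; never reaches −1, so base 6 is a Miller–Rabin witness that 1961 is composite.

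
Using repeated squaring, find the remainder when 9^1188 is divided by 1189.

9^1 ≡ 9 (mod 1189)
9^2 ≡ 9^2 = 81 ≡ 81 (mod 1189)
9^4 ≡ 81^2 = 6561 ≡ 616 (mod 1189)
9^8 ≡ 616^2 = 379456 ≡ 165 (mod 1189)
9^16 ≡ 165^2 = 27225 ≡ 1067 (mod 1189)
9^32 ≡ 1067^2 = 1138489 ≡ 616 (mod 1189)
9^64 ≡ 616^2 = 379456 ≡ 165 (mod 1189)
9^128 ≡ 165^2 = 27225 ≡ 1067 (mod 1189)
9^256 ≡ 1067^2 = 1138489 ≡ 616 (mod 1189)
9^512 ≡ 616^2 = 379456 ≡ 165 (mod 1189)
9^1024 ≡ 165^2 = 27225 ≡ 1067 (mod 1189)
1188 = 1024 + 128 + 32 + 4 in binary powers of 2.
So 9^1188 ≡ 1067 · 1067 · 616 · 616 ≡ 575 (mod 1189).
Since 575 ≠ 1, base 9 is a Fermat witness: 1189 is composite.

575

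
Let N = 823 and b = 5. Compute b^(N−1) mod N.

5^1 ≡ 5 (mod 823)
5^2 ≡ 5^2 = 25 ≡ 25 (mod 823)
5^4 ≡ 25^2 = 625 ≡ 625 (mod 823)
5^8 ≡ 625^2 = 390625 ≡ 523 (mod 823)
5^16 ≡ 523^2 = 273529 ≡ 293 (mod 823)
5^32 ≡ 293^2 = 85849 ≡ 257 (mod 823)
5^64 ≡ 257^2 = 66049 ≡ 209 (mod 823)
5^128 ≡ 209^2 = 43681 ≡ 62 (mod 823)
5^256 ≡ 62^2 = 3844 ≡ 552 (mod 823)
5^512 ≡ 552^2 = 304704 ≡ 194 (mod 823)
822 = 512 + 256 + 32 + 16 + 4 + 2 in binary powers of 2.
So 5^822 ≡ 194 · 552 · 257 · 293 · 625 · 25 ≡ 1 (mod 823).
Since the result is 1, base 5 gives no evidence that 823 is composite.

1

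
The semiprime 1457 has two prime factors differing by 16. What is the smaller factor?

Since p = q + 16, we have 1457 = q(q + 16), so q² + 16q − 1457 = 0.
Discriminant: 16² + 4·1457 = 256 + 5828 = 6084; √6084 = 78.
q = (−16 + 78)/2 = 31, and p = q + 16 = 47.
Check: 31 · 47 = 1457.

31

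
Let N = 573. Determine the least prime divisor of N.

3

573 is odd.
Digit sum 15, divisible by 3.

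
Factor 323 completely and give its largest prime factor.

323 = 17 · 19
19 is prime.
So 323 = 17 · 19; the largest prime factor is 19.

19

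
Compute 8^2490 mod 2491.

8^1 ≡ 8 (mod 2491)
8^2 ≡ 8^2 = 64 ≡ 64 (mod 2491)
8^4 ≡ 64^2 = 4096 ≡ 1605 (mod 2491)
8^8 ≡ 1605^2 = 2576025 ≡ 331 (mod 2491)
8^16 ≡ 331^2 = 109561 ≡ 2448 (mod 2491)
8^32 ≡ 2448^2 = 5992704 ≡ 1849 (mod 2491)
8^64 ≡ 1849^2 = 3418801 ≡ 1149 (mod 2491)
8^128 ≡ 1149^2 = 1320201 ≡ 2462 (mod 2491)
8^256 ≡ 2462^2 = 6061444 ≡ 841 (mod 2491)
8^512 ≡ 841^2 = 707281 ≡ 2328 (mod 2491)
8^1024 ≡ 2328^2 = 5419584 ≡ 1659 (mod 2491)
8^2048 ≡ 1659^2 = 2752281 ≡ 2217 (mod 2491)
2490 = 2048 + 256 + 128 + 32 + 16 + 8 + 2 in binary powers of 2.
So 8^2490 ≡ 2217 · 841 · 2462 · 1849 · 2448 · 331 · 64 ≡ 1811 (mod 2491).
Since 1811 ≠ 1, base 8 is a Fermat witness: 2491 is composite.

1811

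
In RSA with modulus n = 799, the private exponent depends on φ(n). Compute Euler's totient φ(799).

736

Factor: 799 = 17 · 47.
φ(799) = (17−1) · (47−1) = 16 · 46 = 736.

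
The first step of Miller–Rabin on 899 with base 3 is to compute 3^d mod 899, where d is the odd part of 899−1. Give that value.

899 − 1 = 898 = 2^1 · 449, so d = 449.
3^1 ≡ 3 (mod 899)
3^2 ≡ 3^2 = 9 ≡ 9 (mod 899)
3^4 ≡ 9^2 = 81 ≡ 81 (mod 899)
3^8 ≡ 81^2 = 6561 ≡ 268 (mod 899)
3^16 ≡ 268^2 = 71824 ≡ 803 (mod 899)
3^32 ≡ 803^2 = 644809 ≡ 226 (mod 899)
3^64 ≡ 226^2 = 51076 ≡ 732 (mod 899)
3^128 ≡ 732^2 = 535824 ≡ 20 (mod 899)
3^256 ≡ 20^2 = 400 ≡ 400 (mod 899)
449 = 256 + 128 + 64 + 1 in binary powers of 2.
So 3^449 ≡ 400 · 20 · 732 · 3 ≡ 641 (mod 899).
Squaring chain: 641; never reaches −1, so base 3 is a Miller–Rabin witness that 899 is composite.

641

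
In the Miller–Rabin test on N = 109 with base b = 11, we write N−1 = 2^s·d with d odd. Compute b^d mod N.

76

109 − 1 = 108 = 2^2 · 27, so d = 27.
11^1 ≡ 11 (mod 109)
11^2 ≡ 11^2 = 121 ≡ 12 (mod 109)
11^4 ≡ 12^2 = 144 ≡ 35 (mod 109)
11^8 ≡ 35^2 = 1225 ≡ 26 (mod 109)
11^16 ≡ 26^2 = 676 ≡ 22 (mod 109)
27 = 16 + 8 + 2 + 1 in binary powers of 2.
So 11^27 ≡ 22 · 26 · 12 · 11 ≡ 76 (mod 109).
Squaring chain: 76 → 108; reaches −1, so base 11 does not prove 109 composite.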